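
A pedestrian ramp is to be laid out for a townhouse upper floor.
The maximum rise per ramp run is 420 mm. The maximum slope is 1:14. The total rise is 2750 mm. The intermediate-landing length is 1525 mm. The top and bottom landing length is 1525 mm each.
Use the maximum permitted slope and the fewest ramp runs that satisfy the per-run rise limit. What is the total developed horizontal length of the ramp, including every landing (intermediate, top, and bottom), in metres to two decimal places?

50.70 m

⌈2750/420⌉ = 7 ramp runs. That means 6 intermediate landings.
Horizontal run for 2750 mm of rise at 1:14 is 2750 × 14 = 38500 mm.
Intermediate landings: 6 × 1525 = 9150 mm.
Top and bottom landings: 2 × 1525 = 3050 mm.
Total = 38500 + 9150 + 3050 = 50700 mm.
= 50.70 m.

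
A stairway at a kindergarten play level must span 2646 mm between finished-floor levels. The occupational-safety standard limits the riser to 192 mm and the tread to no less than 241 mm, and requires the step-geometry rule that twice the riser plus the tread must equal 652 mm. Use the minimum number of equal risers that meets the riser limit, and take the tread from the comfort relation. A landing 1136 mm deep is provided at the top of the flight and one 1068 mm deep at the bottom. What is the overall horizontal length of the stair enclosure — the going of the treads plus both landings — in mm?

5766 mm

2646 / 192 = 13.78, so 14 risers are needed.
Riser R = 2646 / 14 = 189 mm, within the 192 mm limit.
Tread T = 652 − 2 × 189 = 274 mm (≥ 241 mm).
Treads = 14 − 1 = 13; going = 13 × 274 = 3562 mm.
Enclosure = 3562 + 1136 + 1068 = 5766 mm.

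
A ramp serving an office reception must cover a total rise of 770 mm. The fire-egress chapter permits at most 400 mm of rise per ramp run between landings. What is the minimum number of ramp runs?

2 runs

770 / 400 = 1.925 → round up to 2 ramp runs.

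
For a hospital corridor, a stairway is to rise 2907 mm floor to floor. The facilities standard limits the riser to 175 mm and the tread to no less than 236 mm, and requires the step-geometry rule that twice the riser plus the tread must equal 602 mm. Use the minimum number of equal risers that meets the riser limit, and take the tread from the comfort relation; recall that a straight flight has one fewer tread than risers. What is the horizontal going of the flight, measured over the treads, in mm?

4160 mm

2907 / 175 = 16.61, so 17 risers are needed.
Riser R = 2907 / 17 = 171 mm, within the 175 mm limit.
T = 602 − 2·171 = 260 mm, which satisfies the 236 mm minimum.
17 risers give 16 treads; going = 16 × 260 = 4160 mm.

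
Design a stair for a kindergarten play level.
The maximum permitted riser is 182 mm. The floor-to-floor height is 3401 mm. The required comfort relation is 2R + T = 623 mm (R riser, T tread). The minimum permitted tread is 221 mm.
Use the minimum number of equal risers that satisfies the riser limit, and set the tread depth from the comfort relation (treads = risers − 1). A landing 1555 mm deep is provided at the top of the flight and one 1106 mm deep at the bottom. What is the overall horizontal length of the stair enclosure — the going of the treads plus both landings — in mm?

At most 182 each: 3401/182 = 18.69, giving 19 risers.
Riser R = 3401 / 19 = 179 mm, within the 182 mm limit.
T = 623 − 2·179 = 265 mm, which satisfies the 221 mm minimum.
Going = (19 − 1) × 265 = 4770 mm.
Enclosure = 4770 + 1555 + 1106 = 7431 mm.

7431 mm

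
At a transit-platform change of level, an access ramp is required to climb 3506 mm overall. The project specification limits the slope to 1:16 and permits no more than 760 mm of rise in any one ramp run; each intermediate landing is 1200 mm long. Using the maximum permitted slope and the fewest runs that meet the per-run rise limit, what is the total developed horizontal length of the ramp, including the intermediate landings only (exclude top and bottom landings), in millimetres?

At most 760 each: 3506/760 = 4.61, giving 5 ramp runs. That means 4 intermediate landings.
Horizontal run for 3506 mm of rise at 1:16 is 3506 × 16 = 56096 mm.
Intermediate landings: 4 × 1200 = 4800 mm.
Total developed length = 56096 + 4800 = 60896 mm.

60896 mm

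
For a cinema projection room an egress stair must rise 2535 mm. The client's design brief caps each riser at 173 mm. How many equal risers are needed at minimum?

At most 173 each: 2535/173 = 14.65, giving 15 risers.

15 risers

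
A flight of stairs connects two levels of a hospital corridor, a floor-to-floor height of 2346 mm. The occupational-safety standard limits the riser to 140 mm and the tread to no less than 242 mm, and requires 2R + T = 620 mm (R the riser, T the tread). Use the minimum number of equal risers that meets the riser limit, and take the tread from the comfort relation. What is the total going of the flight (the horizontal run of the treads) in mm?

At most 140 each: 2346/140 = 16.76, giving 17 risers.
Riser R = 2346 / 17 = 138 mm, within the 140 mm limit.
Tread T = 620 − 2 × 138 = 344 mm (≥ 242 mm).
Treads = 17 − 1 = 16; going = 16 × 344 = 5504 mm.

5504 mm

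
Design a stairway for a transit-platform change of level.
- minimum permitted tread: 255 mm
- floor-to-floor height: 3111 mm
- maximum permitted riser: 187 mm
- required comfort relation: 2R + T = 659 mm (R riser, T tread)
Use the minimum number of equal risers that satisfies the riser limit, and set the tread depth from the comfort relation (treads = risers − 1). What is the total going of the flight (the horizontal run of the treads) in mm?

4688 mm

At most 187 each: 3111/187 = 16.64, giving 17 risers.
R = 3111 ÷ 17 = 183 mm.
T = 659 − 2·183 = 293 mm, which satisfies the 255 mm minimum.
Going = (17 − 1) × 293 = 4688 mm.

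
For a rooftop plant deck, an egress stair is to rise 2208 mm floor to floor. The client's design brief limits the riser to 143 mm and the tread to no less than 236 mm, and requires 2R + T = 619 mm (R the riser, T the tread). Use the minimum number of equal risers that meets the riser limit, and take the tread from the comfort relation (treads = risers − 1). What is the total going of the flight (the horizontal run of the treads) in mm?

5145 mm

⌈2208/143⌉ = 16 risers.
Each riser is 2208/16 = 138 mm (≤ 143 mm).
T = 619 − 2·138 = 343 mm, which satisfies the 236 mm minimum.
16 risers give 15 treads; going = 15 × 343 = 5145 mm.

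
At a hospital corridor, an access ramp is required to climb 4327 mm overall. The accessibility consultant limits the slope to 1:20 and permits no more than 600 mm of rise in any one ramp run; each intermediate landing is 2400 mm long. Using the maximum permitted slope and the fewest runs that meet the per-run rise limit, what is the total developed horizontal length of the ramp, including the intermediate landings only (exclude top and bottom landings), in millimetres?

⌈4327/600⌉ = 8 ramp runs. That means 7 intermediate landings.
Horizontal run for 4327 mm of rise at 1:20 is 4327 × 20 = 86540 mm.
7 intermediate landings contribute 7 × 2400 = 16800 mm.
Total developed length = 86540 + 16800 = 103340 mm.

103340 mm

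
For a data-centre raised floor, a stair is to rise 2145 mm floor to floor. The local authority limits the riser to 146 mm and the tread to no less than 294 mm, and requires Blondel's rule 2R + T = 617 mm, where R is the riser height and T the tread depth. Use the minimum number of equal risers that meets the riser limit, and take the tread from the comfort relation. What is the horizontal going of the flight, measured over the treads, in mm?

4634 mm

2145 / 146 = 14.692 → round up to 15 risers.
Each riser is 2145/15 = 143 mm (≤ 146 mm).
T = 617 − 2·143 = 331 mm, which satisfies the 294 mm minimum.
Going = (15 − 1) × 331 = 4634 mm.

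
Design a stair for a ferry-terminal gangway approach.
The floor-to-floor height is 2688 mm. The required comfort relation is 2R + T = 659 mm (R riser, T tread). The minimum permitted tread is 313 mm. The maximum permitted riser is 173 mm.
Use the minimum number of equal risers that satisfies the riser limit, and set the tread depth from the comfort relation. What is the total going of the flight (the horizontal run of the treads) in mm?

2688 / 173 = 15.54, so 16 risers are needed.
Each riser is 2688/16 = 168 mm (≤ 173 mm).
T = 659 − 2·168 = 323 mm, which satisfies the 313 mm minimum.
Going = (16 − 1) × 323 = 4845 mm.

4845 mm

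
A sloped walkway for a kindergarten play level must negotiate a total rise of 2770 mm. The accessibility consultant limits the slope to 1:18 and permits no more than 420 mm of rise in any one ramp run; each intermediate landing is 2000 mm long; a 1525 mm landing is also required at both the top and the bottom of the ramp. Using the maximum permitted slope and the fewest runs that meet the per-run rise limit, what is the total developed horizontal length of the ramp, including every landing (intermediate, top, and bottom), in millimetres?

64910 mm

⌈2770/420⌉ = 7 ramp runs. That means 6 intermediate landings.
Horizontal run for 2770 mm of rise at 1:18 is 2770 × 18 = 49860 mm.
6 intermediate landings contribute 6 × 2000 = 12000 mm.
Top and bottom landings: 2 × 1525 = 3050 mm.
Total = 49860 + 12000 + 3050 = 64910 mm.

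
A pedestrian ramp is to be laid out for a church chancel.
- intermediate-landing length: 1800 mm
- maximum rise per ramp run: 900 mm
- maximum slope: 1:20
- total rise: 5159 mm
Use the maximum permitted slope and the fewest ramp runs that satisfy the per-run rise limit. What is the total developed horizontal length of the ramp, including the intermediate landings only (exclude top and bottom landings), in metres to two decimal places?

At most 900 each: 5159/900 = 5.73, giving 6 ramp runs. That means 5 intermediate landings.
Horizontal run for 5159 mm of rise at 1:20 is 5159 × 20 = 103180 mm.
Intermediate landings: 5 × 1800 = 9000 mm.
Developed length = 103180 + 9000 = 112180 mm.
= 112.18 m.

112.18 m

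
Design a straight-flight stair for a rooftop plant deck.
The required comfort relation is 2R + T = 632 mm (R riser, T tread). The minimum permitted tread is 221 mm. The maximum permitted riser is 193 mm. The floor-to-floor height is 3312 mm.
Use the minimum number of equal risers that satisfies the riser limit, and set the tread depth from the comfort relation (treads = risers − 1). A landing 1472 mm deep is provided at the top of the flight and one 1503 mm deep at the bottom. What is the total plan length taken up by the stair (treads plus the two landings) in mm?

3312 / 193 = 17.16, so 18 risers are needed.
Riser R = 3312 / 18 = 184 mm, within the 193 mm limit.
Tread T = 632 − 2 × 184 = 264 mm (≥ 221 mm).
Going = (18 − 1) × 264 = 4488 mm.
Add landings: 4488 + 1472 + 1503 = 7463 mm.

7463 mm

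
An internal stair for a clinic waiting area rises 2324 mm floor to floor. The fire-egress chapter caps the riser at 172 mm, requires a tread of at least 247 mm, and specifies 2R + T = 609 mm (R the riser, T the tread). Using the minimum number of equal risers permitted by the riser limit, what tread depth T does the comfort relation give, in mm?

2324 / 172 = 13.512 → round up to 14 risers.
Each riser is 2324/14 = 166 mm (≤ 172 mm).
T = 609 − 2·166 = 277 mm, which satisfies the 247 mm minimum.

277 mm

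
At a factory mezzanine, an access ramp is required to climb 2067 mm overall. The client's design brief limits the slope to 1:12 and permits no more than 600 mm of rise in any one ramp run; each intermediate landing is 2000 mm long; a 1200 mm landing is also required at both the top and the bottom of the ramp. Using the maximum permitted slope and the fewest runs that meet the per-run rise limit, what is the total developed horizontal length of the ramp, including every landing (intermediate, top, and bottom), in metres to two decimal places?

33.20 m

2067 / 600 = 3.445 → round up to 4 ramp runs. That means 3 intermediate landings.
Horizontal run for 2067 mm of rise at 1:12 is 2067 × 12 = 24804 mm.
3 intermediate landings contribute 3 × 2000 = 6000 mm.
Top and bottom landings: 2 × 1200 = 2400 mm.
Total = 24804 + 6000 + 2400 = 33204 mm.
= 33.20 m.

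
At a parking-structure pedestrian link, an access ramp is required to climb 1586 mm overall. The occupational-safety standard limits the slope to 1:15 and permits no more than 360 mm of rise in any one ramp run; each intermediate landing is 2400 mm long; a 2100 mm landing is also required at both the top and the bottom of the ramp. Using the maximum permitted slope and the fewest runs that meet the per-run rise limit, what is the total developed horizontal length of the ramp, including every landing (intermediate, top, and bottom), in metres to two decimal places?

37.59 m

1586 / 360 = 4.406 → round up to 5 ramp runs. That means 4 intermediate landings.
Ramp run (horizontal) at 1:15: 1586 × 15 = 23790 mm.
4 intermediate landings contribute 4 × 2400 = 9600 mm.
Top and bottom landings: 2 × 2100 = 4200 mm.
Total = 23790 + 9600 + 4200 = 37590 mm.
= 37.59 m.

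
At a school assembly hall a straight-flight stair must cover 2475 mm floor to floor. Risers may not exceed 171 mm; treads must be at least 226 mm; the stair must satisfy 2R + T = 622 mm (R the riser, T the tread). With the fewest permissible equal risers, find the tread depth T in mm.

292 mm

2475 / 171 = 14.474 → round up to 15 risers.
Each riser is 2475/15 = 165 mm (≤ 171 mm).
From 2R + T = 622: T = 622 − 330 = 292 mm.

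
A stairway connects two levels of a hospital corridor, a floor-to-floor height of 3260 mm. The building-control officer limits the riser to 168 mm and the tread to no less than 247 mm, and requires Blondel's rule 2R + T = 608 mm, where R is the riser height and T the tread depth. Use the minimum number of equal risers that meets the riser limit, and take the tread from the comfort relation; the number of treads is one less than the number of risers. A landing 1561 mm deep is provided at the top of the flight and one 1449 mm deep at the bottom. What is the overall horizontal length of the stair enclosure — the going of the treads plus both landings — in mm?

At most 168 each: 3260/168 = 19.40, giving 20 risers.
Riser R = 3260 / 20 = 163 mm, within the 168 mm limit.
T = 608 − 2·163 = 282 mm, which satisfies the 247 mm minimum.
Going = (20 − 1) × 282 = 5358 mm.
Add landings: 5358 + 1561 + 1449 = 8368 mm.

8368 mm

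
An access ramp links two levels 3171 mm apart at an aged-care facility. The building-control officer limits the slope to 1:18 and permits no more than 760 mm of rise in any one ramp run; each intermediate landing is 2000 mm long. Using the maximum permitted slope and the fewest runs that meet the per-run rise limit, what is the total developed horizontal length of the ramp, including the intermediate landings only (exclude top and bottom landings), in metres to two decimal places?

3171 / 760 = 4.172 → round up to 5 ramp runs. That means 4 intermediate landings.
Ramp run (horizontal) at 1:18: 3171 × 18 = 57078 mm.
Intermediate landings: 4 × 2000 = 8000 mm.
Total developed length = 57078 + 8000 = 65078 mm.
= 65.08 m.

65.08 m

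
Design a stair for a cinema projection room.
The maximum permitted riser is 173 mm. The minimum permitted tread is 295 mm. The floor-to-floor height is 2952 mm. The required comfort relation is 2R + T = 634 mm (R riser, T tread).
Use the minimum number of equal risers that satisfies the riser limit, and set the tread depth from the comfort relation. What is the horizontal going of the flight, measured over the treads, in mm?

5202 mm

⌈2952/173⌉ = 18 risers.
Each riser is 2952/18 = 164 mm (≤ 173 mm).
Tread T = 634 − 2 × 164 = 306 mm (≥ 295 mm).
Treads = 18 − 1 = 17; going = 17 × 306 = 5202 mm.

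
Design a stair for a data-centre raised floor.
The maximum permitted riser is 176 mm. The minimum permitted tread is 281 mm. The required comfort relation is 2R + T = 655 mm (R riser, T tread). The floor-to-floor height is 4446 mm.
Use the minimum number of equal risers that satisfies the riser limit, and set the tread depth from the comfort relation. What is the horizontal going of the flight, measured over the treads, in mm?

4446 / 176 = 25.261 → round up to 26 risers.
Riser R = 4446 / 26 = 171 mm, within the 176 mm limit.
Tread T = 655 − 2 × 171 = 313 mm (≥ 281 mm).
Going = (26 − 1) × 313 = 7825 mm.

7825 mm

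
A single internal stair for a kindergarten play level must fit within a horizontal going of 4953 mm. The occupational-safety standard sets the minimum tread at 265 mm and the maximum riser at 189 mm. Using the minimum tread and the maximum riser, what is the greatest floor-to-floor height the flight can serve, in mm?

Treads that fit: ⌊4953 / 265⌋ = 18.
Risers = treads + 1 = 19.
Maximum height = 19 × 189 = 3591 mm.

3591 mm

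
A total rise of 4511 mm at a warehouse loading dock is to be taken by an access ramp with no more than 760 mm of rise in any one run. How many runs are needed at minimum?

6 runs

At most 760 each: 4511/760 = 5.94, giving 6 ramp runs.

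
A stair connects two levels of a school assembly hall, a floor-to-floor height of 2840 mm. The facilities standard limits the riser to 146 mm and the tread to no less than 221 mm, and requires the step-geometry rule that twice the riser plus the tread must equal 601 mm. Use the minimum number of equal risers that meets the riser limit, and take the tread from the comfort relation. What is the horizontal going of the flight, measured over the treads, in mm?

6023 mm

At most 146 each: 2840/146 = 19.45, giving 20 risers.
R = 2840 ÷ 20 = 142 mm.
T = 601 − 2·142 = 317 mm, which satisfies the 221 mm minimum.
20 risers give 19 treads; going = 19 × 317 = 6023 mm.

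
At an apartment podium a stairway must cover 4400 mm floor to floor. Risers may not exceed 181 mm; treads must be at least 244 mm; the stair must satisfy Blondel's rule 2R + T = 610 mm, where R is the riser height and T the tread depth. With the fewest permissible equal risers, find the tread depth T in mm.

⌈4400/181⌉ = 25 risers.
Each riser is 4400/25 = 176 mm (≤ 181 mm).
T = 610 − 2·176 = 258 mm, which satisfies the 244 mm minimum.

258 mm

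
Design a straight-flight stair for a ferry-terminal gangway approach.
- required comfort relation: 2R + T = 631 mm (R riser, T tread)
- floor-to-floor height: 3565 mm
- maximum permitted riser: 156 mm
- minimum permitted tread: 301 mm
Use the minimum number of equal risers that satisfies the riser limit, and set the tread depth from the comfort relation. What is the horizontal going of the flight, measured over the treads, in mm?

7062 mm

At most 156 each: 3565/156 = 22.85, giving 23 risers.
Each riser is 3565/23 = 155 mm (≤ 156 mm).
Tread T = 631 − 2 × 155 = 321 mm (≥ 301 mm).
Treads = 23 − 1 = 22; going = 22 × 321 = 7062 mm.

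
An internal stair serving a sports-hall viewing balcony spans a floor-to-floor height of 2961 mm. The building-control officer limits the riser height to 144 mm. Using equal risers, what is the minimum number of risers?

21 risers

At most 144 each: 2961/144 = 20.56, giving 21 risers.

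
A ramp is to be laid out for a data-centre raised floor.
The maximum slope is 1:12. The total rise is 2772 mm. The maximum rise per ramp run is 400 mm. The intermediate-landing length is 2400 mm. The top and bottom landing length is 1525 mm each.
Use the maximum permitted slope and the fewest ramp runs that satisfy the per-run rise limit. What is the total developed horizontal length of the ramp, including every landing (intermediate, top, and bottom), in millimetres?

50714 mm

2772 / 400 = 6.930 → round up to 7 ramp runs. That means 6 intermediate landings.
Horizontal run for 2772 mm of rise at 1:12 is 2772 × 12 = 33264 mm.
Intermediate landings: 6 × 2400 = 14400 mm.
Top and bottom landings: 2 × 1525 = 3050 mm.
Total = 33264 + 14400 + 3050 = 50714 mm.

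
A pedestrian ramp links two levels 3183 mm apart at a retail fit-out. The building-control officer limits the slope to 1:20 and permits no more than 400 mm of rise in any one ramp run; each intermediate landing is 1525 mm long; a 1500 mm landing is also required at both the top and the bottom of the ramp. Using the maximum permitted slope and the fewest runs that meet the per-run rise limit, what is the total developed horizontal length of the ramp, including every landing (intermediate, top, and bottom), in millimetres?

⌈3183/400⌉ = 8 ramp runs. That means 7 intermediate landings.
Horizontal run for 3183 mm of rise at 1:20 is 3183 × 20 = 63660 mm.
7 intermediate landings contribute 7 × 1525 = 10675 mm.
Top and bottom landings: 2 × 1500 = 3000 mm.
Total = 63660 + 10675 + 3000 = 77335 mm.

77335 mm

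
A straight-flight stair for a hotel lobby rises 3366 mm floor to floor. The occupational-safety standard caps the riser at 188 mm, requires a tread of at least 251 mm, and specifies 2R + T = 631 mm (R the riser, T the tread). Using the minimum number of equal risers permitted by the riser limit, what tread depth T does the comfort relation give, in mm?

257 mm

3366 / 188 = 17.90, so 18 risers are needed.
Riser R = 3366 / 18 = 187 mm, within the 188 mm limit.
Tread T = 631 − 2 × 187 = 257 mm (≥ 251 mm).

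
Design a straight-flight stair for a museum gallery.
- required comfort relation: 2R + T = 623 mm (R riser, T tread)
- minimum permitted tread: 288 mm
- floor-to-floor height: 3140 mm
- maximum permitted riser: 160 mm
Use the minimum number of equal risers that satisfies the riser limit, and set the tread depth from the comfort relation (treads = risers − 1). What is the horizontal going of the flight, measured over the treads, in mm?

5871 mm

⌈3140/160⌉ = 20 risers.
Riser R = 3140 / 20 = 157 mm, within the 160 mm limit.
From 2R + T = 623: T = 623 − 314 = 309 mm.
Treads = 20 − 1 = 19; going = 19 × 309 = 5871 mm.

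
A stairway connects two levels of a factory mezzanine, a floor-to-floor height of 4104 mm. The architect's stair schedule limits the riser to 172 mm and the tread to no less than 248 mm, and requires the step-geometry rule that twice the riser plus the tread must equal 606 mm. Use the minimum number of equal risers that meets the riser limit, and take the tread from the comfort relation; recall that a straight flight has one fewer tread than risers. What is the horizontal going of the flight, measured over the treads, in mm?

6072 mm

4104 / 172 = 23.860 → round up to 24 risers.
Each riser is 4104/24 = 171 mm (≤ 172 mm).
Tread T = 606 − 2 × 171 = 264 mm (≥ 248 mm).
Going = (24 − 1) × 264 = 6072 mm.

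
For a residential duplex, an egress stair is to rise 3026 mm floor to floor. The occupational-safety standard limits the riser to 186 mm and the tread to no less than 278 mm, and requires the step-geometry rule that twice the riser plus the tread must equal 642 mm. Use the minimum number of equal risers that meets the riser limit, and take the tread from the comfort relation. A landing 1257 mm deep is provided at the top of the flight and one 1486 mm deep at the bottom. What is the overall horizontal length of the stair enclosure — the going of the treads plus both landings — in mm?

3026 / 186 = 16.27, so 17 risers are needed.
Each riser is 3026/17 = 178 mm (≤ 186 mm).
Tread T = 642 − 2 × 178 = 286 mm (≥ 278 mm).
17 risers give 16 treads; going = 16 × 286 = 4576 mm.
Add landings: 4576 + 1257 + 1486 = 7319 mm.

7319 mm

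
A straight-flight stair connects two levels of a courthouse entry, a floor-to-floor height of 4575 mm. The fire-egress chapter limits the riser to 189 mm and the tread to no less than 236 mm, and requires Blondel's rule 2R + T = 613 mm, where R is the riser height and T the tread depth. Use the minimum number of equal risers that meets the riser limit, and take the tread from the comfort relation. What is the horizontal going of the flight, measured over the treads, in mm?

4575 / 189 = 24.206 → round up to 25 risers.
Each riser is 4575/25 = 183 mm (≤ 189 mm).
T = 613 − 2·183 = 247 mm, which satisfies the 236 mm minimum.
Going = (25 − 1) × 247 = 5928 mm.

5928 mm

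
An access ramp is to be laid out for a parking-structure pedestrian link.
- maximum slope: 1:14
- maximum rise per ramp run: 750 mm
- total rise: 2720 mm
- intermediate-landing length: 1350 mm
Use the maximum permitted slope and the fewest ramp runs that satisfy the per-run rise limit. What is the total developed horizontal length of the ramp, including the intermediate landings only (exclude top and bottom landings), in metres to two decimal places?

At most 750 each: 2720/750 = 3.63, giving 4 ramp runs. That means 3 intermediate landings.
Horizontal run for 2720 mm of rise at 1:14 is 2720 × 14 = 38080 mm.
Intermediate landings: 3 × 1350 = 4050 mm.
Developed length = 38080 + 4050 = 42130 mm.
= 42.13 m.

42.13 m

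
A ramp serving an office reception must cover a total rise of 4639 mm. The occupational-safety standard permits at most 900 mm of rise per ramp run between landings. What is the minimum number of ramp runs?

6 runs

At most 900 each: 4639/900 = 5.15, giving 6 ramp runs.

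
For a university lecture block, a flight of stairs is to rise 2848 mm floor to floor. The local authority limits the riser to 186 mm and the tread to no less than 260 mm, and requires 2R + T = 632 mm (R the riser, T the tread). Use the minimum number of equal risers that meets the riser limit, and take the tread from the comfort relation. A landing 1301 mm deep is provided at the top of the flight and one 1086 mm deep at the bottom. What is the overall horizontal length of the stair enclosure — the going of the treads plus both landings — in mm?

2848 / 186 = 15.31, so 16 risers are needed.
Riser R = 2848 / 16 = 178 mm, within the 186 mm limit.
T = 632 − 2·178 = 276 mm, which satisfies the 260 mm minimum.
16 risers give 15 treads; going = 15 × 276 = 4140 mm.
Add landings: 4140 + 1301 + 1086 = 6527 mm.

6527 mm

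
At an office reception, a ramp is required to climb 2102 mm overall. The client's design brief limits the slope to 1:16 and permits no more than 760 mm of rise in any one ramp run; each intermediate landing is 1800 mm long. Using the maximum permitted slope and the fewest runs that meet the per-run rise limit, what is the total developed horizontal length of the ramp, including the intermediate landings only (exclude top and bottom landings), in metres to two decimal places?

⌈2102/760⌉ = 3 ramp runs. That means 2 intermediate landings.
Ramp run (horizontal) at 1:16: 2102 × 16 = 33632 mm.
2 intermediate landings contribute 2 × 1800 = 3600 mm.
Developed length = 33632 + 3600 = 37232 mm.
= 37.23 m.

37.23 m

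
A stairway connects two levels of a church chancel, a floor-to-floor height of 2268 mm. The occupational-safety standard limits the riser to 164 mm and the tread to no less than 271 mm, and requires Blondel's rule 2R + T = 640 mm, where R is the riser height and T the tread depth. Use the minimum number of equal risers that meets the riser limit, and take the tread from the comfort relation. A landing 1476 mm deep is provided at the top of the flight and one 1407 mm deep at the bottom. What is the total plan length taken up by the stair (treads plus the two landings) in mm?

2268 / 164 = 13.829 → round up to 14 risers.
R = 2268 ÷ 14 = 162 mm.
From 2R + T = 640: T = 640 − 324 = 316 mm.
14 risers give 13 treads; going = 13 × 316 = 4108 mm.
Add landings: 4108 + 1476 + 1407 = 6991 mm.

6991 mm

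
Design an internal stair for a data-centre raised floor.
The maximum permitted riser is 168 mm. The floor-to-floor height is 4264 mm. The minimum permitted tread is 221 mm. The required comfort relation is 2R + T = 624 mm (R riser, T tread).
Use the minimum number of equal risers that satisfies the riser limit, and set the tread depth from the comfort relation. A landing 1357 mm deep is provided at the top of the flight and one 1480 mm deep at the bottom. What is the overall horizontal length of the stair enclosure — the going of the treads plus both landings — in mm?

10237 mm

4264 / 168 = 25.381 → round up to 26 risers.
Riser R = 4264 / 26 = 164 mm, within the 168 mm limit.
T = 624 − 2·164 = 296 mm, which satisfies the 221 mm minimum.
26 risers give 25 treads; going = 25 × 296 = 7400 mm.
Enclosure = 7400 + 1357 + 1480 = 10237 mm.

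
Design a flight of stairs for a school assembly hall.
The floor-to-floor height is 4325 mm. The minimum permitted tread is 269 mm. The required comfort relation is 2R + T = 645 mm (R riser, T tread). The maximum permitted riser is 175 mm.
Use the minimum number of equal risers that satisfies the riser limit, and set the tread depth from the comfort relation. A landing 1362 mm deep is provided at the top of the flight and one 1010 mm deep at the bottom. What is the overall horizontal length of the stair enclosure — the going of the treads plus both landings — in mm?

⌈4325/175⌉ = 25 risers.
Riser R = 4325 / 25 = 173 mm, within the 175 mm limit.
From 2R + T = 645: T = 645 − 346 = 299 mm.
25 risers give 24 treads; going = 24 × 299 = 7176 mm.
Enclosure = 7176 + 1362 + 1010 = 9548 mm.

9548 mm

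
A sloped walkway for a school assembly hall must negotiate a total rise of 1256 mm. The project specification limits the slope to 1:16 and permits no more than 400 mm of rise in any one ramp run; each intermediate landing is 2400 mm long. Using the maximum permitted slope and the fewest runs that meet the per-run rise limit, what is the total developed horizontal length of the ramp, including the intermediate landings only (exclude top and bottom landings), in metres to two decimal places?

27.30 m

1256 / 400 = 3.140 → round up to 4 ramp runs. That means 3 intermediate landings.
Ramp run (horizontal) at 1:16: 1256 × 16 = 20096 mm.
3 intermediate landings contribute 3 × 2400 = 7200 mm.
Total developed length = 20096 + 7200 = 27296 mm.
= 27.30 m.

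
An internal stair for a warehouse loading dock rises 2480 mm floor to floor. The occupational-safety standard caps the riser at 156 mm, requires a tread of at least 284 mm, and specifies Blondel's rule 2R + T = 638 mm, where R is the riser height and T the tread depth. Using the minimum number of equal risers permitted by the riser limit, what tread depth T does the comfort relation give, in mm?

2480 / 156 = 15.897 → round up to 16 risers.
R = 2480 ÷ 16 = 155 mm.
T = 638 − 2·155 = 328 mm, which satisfies the 284 mm minimum.

328 mm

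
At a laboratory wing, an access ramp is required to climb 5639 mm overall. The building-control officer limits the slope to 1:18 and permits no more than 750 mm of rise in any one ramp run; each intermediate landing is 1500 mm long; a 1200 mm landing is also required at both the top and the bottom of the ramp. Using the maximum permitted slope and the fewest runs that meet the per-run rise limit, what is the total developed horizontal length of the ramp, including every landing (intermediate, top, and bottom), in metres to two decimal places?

114.40 m

5639 / 750 = 7.519 → round up to 8 ramp runs. That means 7 intermediate landings.
Ramp run (horizontal) at 1:18: 5639 × 18 = 101502 mm.
Intermediate landings: 7 × 1500 = 10500 mm.
Top and bottom landings: 2 × 1200 = 2400 mm.
Total = 101502 + 10500 + 2400 = 114402 mm.
= 114.40 m.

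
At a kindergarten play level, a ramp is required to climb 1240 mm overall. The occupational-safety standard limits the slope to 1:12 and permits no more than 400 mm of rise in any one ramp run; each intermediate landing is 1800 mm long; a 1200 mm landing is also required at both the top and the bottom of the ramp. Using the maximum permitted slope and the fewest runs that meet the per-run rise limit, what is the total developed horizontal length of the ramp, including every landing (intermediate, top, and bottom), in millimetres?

22680 mm

1240 / 400 = 3.10, so 4 ramp runs are needed. That means 3 intermediate landings.
Ramp run (horizontal) at 1:12: 1240 × 12 = 14880 mm.
3 intermediate landings contribute 3 × 1800 = 5400 mm.
Top and bottom landings: 2 × 1200 = 2400 mm.
Total = 14880 + 5400 + 2400 = 22680 mm.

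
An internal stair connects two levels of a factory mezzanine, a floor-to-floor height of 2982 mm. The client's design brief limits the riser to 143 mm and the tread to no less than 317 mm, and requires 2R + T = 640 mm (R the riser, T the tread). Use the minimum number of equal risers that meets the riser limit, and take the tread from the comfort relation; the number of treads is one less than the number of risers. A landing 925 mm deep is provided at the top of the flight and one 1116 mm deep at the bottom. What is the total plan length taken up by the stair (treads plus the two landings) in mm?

9161 mm

⌈2982/143⌉ = 21 risers.
Each riser is 2982/21 = 142 mm (≤ 143 mm).
From 2R + T = 640: T = 640 − 284 = 356 mm.
21 risers give 20 treads; going = 20 × 356 = 7120 mm.
Enclosure = 7120 + 925 + 1116 = 9161 mm.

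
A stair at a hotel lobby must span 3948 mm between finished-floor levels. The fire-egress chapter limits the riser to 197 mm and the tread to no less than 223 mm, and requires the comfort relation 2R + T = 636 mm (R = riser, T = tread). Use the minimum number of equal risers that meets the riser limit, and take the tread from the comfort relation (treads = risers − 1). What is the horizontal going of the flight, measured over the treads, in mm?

5200 mm

At most 197 each: 3948/197 = 20.04, giving 21 risers.
Riser R = 3948 / 21 = 188 mm, within the 197 mm limit.
From 2R + T = 636: T = 636 − 376 = 260 mm.
Treads = 21 − 1 = 20; going = 20 × 260 = 5200 mm.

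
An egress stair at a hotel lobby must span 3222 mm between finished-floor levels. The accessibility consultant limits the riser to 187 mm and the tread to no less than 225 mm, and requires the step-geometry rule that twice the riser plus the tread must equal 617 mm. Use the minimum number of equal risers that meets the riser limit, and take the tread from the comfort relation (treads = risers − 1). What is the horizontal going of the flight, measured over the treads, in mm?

At most 187 each: 3222/187 = 17.23, giving 18 risers.
R = 3222 ÷ 18 = 179 mm.
T = 617 − 2·179 = 259 mm, which satisfies the 225 mm minimum.
Treads = 18 − 1 = 17; going = 17 × 259 = 4403 mm.

4403 mm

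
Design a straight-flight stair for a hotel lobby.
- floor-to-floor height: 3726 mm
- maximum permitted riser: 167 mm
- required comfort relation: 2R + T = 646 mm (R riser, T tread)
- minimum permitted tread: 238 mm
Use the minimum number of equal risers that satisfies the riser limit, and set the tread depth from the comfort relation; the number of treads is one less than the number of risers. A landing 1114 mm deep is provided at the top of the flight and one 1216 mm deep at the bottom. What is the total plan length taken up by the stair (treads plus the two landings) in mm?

At most 167 each: 3726/167 = 22.31, giving 23 risers.
Riser R = 3726 / 23 = 162 mm, within the 167 mm limit.
T = 646 − 2·162 = 322 mm, which satisfies the 238 mm minimum.
Treads = 23 − 1 = 22; going = 22 × 322 = 7084 mm.
Enclosure = 7084 + 1114 + 1216 = 9414 mm.

9414 mm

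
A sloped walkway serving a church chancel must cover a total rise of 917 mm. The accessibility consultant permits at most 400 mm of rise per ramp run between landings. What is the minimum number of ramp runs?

At most 400 each: 917/400 = 2.29, giving 3 ramp runs.

3 runs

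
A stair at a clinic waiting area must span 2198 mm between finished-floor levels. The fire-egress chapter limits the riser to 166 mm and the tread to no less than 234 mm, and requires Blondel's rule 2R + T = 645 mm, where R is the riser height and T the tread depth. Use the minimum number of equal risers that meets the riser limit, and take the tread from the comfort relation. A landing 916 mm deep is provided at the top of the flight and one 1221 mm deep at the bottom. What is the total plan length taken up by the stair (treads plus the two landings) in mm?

At most 166 each: 2198/166 = 13.24, giving 14 risers.
Each riser is 2198/14 = 157 mm (≤ 166 mm).
From 2R + T = 645: T = 645 − 314 = 331 mm.
Treads = 14 − 1 = 13; going = 13 × 331 = 4303 mm.
Enclosure = 4303 + 916 + 1221 = 6440 mm.

6440 mm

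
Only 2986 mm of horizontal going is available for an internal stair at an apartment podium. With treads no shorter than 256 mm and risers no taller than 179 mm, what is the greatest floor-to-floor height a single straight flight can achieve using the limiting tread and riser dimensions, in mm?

Treads that fit: ⌊2986 / 256⌋ = 11.
Risers = treads + 1 = 12.
Maximum height = 12 × 179 = 2148 mm.

2148 mm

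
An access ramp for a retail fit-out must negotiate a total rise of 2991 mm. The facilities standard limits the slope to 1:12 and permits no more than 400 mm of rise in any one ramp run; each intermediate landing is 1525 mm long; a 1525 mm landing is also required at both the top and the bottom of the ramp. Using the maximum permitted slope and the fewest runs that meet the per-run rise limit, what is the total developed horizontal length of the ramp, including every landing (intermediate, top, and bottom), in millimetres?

49617 mm

⌈2991/400⌉ = 8 ramp runs. That means 7 intermediate landings.
Horizontal run for 2991 mm of rise at 1:12 is 2991 × 12 = 35892 mm.
7 intermediate landings contribute 7 × 1525 = 10675 mm.
Top and bottom landings: 2 × 1525 = 3050 mm.
Total = 35892 + 10675 + 3050 = 49617 mm.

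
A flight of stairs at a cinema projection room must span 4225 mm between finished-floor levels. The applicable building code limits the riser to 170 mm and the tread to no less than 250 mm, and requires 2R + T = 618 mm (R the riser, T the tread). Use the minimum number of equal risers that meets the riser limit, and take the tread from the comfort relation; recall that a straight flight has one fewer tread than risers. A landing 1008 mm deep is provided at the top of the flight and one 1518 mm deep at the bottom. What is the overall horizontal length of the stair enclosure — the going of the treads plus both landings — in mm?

9246 mm

⌈4225/170⌉ = 25 risers.
Riser R = 4225 / 25 = 169 mm, within the 170 mm limit.
From 2R + T = 618: T = 618 − 338 = 280 mm.
25 risers give 24 treads; going = 24 × 280 = 6720 mm.
Add landings: 6720 + 1008 + 1518 = 9246 mm.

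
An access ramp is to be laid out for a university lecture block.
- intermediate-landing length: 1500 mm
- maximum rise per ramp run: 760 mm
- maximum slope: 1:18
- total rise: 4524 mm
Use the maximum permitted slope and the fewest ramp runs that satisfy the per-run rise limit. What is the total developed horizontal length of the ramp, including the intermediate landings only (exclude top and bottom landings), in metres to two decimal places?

88.93 m

At most 760 each: 4524/760 = 5.95, giving 6 ramp runs. That means 5 intermediate landings.
Ramp run (horizontal) at 1:18: 4524 × 18 = 81432 mm.
5 intermediate landings contribute 5 × 1500 = 7500 mm.
Total developed length = 81432 + 7500 = 88932 mm.
= 88.93 m.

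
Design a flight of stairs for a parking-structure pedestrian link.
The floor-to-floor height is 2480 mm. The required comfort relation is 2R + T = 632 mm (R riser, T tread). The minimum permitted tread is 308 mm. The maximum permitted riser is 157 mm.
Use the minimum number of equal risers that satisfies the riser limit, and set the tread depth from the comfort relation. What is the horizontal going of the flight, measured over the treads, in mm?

⌈2480/157⌉ = 16 risers.
R = 2480 ÷ 16 = 155 mm.
From 2R + T = 632: T = 632 − 310 = 322 mm.
Going = (16 − 1) × 322 = 4830 mm.

4830 mm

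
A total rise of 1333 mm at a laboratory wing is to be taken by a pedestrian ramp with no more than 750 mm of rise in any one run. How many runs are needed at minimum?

2 runs

At most 750 each: 1333/750 = 1.78, giving 2 ramp runs.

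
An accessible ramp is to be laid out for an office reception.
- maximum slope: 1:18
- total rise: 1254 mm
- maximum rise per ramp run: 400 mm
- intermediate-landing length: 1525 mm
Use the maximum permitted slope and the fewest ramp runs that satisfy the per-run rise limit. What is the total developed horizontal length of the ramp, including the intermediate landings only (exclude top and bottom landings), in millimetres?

1254 / 400 = 3.135 → round up to 4 ramp runs. That means 3 intermediate landings.
Ramp run (horizontal) at 1:18: 1254 × 18 = 22572 mm.
3 intermediate landings contribute 3 × 1525 = 4575 mm.
Developed length = 22572 + 4575 = 27147 mm.

27147 mm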